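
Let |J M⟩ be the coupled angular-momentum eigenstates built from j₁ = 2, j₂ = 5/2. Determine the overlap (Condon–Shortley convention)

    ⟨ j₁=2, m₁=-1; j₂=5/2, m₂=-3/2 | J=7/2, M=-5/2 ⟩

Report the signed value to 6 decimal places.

+√(1/63) ≈ +0.125988

√[8·1!3!4!/9! · 1!3!1!4!1!6!] = √(2304/7)
  +(−1)^0/∏(0,1,3,1,0,3)! = 1/36  (running 1/36)
  +(−1)^1/∏(1,0,2,0,1,4)! = -1/48  (running 1/144)
⟨..|..⟩ = √(2304/7)·(1/144) = +0.125988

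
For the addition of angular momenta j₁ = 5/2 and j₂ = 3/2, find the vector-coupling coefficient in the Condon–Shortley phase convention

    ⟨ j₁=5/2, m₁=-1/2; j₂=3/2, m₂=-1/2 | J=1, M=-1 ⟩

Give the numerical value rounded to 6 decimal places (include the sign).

√[3·3!2!0!/6! · 2!3!1!2!0!2!] = √(12/5)
  +(−1)^1/∏(1,2,2,0,0,0)! = -1/4  (running -1/4)
⟨..|..⟩ = √(12/5)·(-1/4) = -0.387298

−√(3/20) = -0.387298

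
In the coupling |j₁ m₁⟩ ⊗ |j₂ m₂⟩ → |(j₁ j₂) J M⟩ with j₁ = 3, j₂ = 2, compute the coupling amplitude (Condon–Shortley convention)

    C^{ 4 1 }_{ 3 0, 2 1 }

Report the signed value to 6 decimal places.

√[9·1!5!3!/10! · 3!3!3!1!5!3!] = √(1944/7)
  +(−1)^0/∏(0,1,3,3,2,0)! = 1/72  (running 1/72)
  +(−1)^1/∏(1,0,2,2,3,1)! = -1/24  (running -1/36)
⟨..|..⟩ = √(1944/7)·(-1/36) = -0.462910

-0.462910  (= −√(3/14))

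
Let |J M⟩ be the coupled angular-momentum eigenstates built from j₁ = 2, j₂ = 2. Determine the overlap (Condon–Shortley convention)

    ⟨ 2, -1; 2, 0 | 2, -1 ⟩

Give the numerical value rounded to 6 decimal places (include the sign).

√[5·2!2!2!/7! · 1!3!2!2!1!3!] = √(8/7)
  +(−1)^1/∏(1,1,2,1,0,1)! = -1/2  (running -1/2)
  +(−1)^2/∏(2,0,1,0,1,2)! = 1/4  (running -1/4)
⟨..|..⟩ = √(8/7)·(-1/4) = -0.267261

-0.267261  (= −√(1/14))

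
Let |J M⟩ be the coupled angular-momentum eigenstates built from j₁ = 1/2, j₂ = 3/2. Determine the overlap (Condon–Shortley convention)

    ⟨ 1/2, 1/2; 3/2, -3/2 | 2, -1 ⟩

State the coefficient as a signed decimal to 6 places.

+√(1/4) ≈ +0.500000

j₁+j₂−J=0  J+j₁−j₂=1  J−j₁+j₂=3  j₁+j₂+J+1=5
(j₁±m₁, j₂±m₂, J±M) = (1,0,0,3,1,3)
P² = 9
sum k=0..0:
  [0] +1/6 = 1/6
S = 1/6
C² = P²·S² = 1/4 ; C = +0.500000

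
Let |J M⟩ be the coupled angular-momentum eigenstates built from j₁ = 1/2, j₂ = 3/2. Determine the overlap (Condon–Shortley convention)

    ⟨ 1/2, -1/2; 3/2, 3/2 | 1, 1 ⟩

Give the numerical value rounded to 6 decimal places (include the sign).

-0.866025

j₁+j₂−J=1  J+j₁−j₂=0  J−j₁+j₂=2  j₁+j₂+J+1=4
(j₁±m₁, j₂±m₂, J±M) = (0,1,3,0,2,0)
P² = 3
sum k=1..1:
  [1] −1/2 = -1/2
S = -1/2
C² = P²·S² = 3/4 ; C = -0.866025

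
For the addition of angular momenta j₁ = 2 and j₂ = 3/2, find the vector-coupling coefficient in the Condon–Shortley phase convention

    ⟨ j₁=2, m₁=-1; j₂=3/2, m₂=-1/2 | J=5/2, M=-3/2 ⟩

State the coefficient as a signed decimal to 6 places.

−√(1/35) ≈ -0.169031

j₁+j₂−J=1  J+j₁−j₂=3  J−j₁+j₂=2  j₁+j₂+J+1=7
(j₁±m₁, j₂±m₂, J±M) = (1,3,1,2,1,4)
P² = 144/35
sum k=0..1:
  [0] +1/6 = 1/6
  [1] −1/4 = -1/4
S = -1/12
C² = P²·S² = 1/35 ; C = -0.169031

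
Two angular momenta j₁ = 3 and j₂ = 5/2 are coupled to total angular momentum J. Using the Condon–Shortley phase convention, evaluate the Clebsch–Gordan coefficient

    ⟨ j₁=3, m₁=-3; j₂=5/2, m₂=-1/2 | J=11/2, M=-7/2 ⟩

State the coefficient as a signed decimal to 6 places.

triangle: 0!×6!×5!/12! = 86400/479001600
(j±m)!: 0!×6!×2!×3!×2!×9! = 6270566400
prefactor² = (2J+1)×Δ×N² = 149299200/11
  k=0: +1/(0!×0!×6!×2!×0!×3!) = 1/8640
Σ = 1/8640  ⇒  CG² = 149299200/11×1/8640² = 2/11
CG = +√(2/11) = +0.426401

+0.426401  (= +√(2/11))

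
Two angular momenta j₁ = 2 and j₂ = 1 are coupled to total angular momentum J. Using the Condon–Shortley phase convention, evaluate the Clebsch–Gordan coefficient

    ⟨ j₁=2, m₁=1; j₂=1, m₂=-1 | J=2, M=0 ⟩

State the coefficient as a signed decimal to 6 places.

+√(1/2) ≈ +0.707107

j₁+j₂−J=1  J+j₁−j₂=3  J−j₁+j₂=1  j₁+j₂+J+1=6
(j₁±m₁, j₂±m₂, J±M) = (3,1,0,2,2,2)
P² = 2
sum k=0..0:
  [0] +1/2 = 1/2
S = 1/2
C² = P²·S² = 1/2 ; C = +0.707107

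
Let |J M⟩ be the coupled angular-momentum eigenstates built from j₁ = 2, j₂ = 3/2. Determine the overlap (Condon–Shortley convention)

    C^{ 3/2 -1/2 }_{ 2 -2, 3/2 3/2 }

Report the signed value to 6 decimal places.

√[4·2!2!1!/6! · 0!4!3!0!1!2!] = √(32/5)
  +(−1)^2/∏(2,0,2,1,0,0)! = 1/4  (running 1/4)
⟨..|..⟩ = √(32/5)·(1/4) = +0.632456

+0.632456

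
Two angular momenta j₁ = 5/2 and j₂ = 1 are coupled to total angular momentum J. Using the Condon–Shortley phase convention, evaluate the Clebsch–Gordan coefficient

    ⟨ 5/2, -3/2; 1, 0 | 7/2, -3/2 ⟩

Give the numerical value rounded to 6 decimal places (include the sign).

triangle: 0!·5!·2!/8! = 240/40320
(j±m)!: 1!·4!·1!·1!·2!·5! = 5760
prefactor² = (2J+1)·Δ·N² = 1920/7
  k=0: +1/(0!·0!·4!·1!·1!·1!) = 1/24
Σ = 1/24  ⇒  CG² = 1920/7·1/24² = 10/21
CG = +√(10/21) = +0.690066

+√(10/21) ≈ +0.690066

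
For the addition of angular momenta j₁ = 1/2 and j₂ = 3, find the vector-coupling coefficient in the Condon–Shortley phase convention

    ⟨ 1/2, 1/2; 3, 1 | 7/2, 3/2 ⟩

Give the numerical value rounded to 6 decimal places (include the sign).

√[8·0!1!6!/8! · 1!0!4!2!5!2!] = √(11520/7)
  +(−1)^0/∏(0,0,0,4,1,2)! = 1/48  (running 1/48)
⟨..|..⟩ = √(11520/7)·(1/48) = +0.845154

+0.845154  (= +√(5/7))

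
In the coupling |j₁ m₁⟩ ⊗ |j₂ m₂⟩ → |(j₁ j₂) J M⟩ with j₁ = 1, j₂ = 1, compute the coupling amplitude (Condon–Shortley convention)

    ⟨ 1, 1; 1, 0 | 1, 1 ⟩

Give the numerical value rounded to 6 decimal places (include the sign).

triangle: 1!×1!×1!/4! = 1/24
(j±m)!: 2!×0!×1!×1!×2!×0! = 4
prefactor² = (2J+1)×Δ×N² = 1/2
  k=0: +1/(0!×1!×0!×1!×1!×0!) = 1
Σ = 1  ⇒  CG² = 1/2×1² = 1/2
CG = +√(1/2) = +0.707107

+0.707107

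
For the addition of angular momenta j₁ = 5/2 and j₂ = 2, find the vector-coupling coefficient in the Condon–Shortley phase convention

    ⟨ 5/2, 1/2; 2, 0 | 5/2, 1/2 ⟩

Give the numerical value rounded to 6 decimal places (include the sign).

-0.478091  (= −√(8/35))

j₁+j₂−J=2  J+j₁−j₂=3  J−j₁+j₂=2  j₁+j₂+J+1=8
(j₁±m₁, j₂±m₂, J±M) = (3,2,2,2,3,2)
P² = 72/35
sum k=0..2:
  [0] +1/8 = 1/8
  [1] −1/2 = -1/2
  [2] +1/24 = 1/24
S = -1/3
C² = P²·S² = 8/35 ; C = -0.478091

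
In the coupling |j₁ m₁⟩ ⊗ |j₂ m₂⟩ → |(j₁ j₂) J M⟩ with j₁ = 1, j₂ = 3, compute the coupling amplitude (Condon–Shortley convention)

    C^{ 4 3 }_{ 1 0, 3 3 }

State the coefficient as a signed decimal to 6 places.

+0.500000

triangle: 0!*2!*6!/9! = 1440/362880
(j±m)!: 1!*1!*6!*0!*7!*1! = 3628800
prefactor² = (2J+1)*Δ*N² = 129600
  k=0: +1/(0!*0!*1!*6!*1!*0!) = 1/720
Σ = 1/720  ⇒  CG² = 129600*1/720² = 1/4
CG = +√(1/4) = +0.500000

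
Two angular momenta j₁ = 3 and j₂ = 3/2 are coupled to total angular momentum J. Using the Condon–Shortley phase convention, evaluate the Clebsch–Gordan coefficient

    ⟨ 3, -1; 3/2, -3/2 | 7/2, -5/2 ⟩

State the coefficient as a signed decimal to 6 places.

j₁+j₂−J=1  J+j₁−j₂=5  J−j₁+j₂=2  j₁+j₂+J+1=9
(j₁±m₁, j₂±m₂, J±M) = (2,4,0,3,1,6)
P² = 7680/7
sum k=0..0:
  [0] +1/48 = 1/48
S = 1/48
C² = P²·S² = 10/21 ; C = +0.690066

+√(10/21) = +0.690066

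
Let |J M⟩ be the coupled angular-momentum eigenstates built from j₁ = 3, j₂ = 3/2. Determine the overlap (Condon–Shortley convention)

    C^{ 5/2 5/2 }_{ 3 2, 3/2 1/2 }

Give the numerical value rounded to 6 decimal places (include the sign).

−√(5/14) = -0.597614

triangle: 2!·4!·1!/8! = 48/40320
(j±m)!: 5!·1!·2!·1!·5!·0! = 28800
prefactor² = (2J+1)·Δ·N² = 1440/7
  k=1: −1/(1!·1!·0!·1!·4!·0!) = -1/24
Σ = -1/24  ⇒  CG² = 1440/7·(-1/24)² = 5/14
CG = −√(5/14) = -0.597614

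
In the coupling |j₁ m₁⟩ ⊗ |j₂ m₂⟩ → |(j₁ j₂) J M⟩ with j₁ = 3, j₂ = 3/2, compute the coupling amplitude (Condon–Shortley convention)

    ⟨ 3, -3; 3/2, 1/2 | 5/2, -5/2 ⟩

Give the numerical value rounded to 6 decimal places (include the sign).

+√(15/28) ≈ +0.731925

triangle: 2!·4!·1!/8! = 48/40320
(j±m)!: 0!·6!·2!·1!·0!·5! = 172800
prefactor² = (2J+1)·Δ·N² = 8640/7
  k=2: +1/(2!·0!·4!·0!·0!·1!) = 1/48
Σ = 1/48  ⇒  CG² = 8640/7·1/48² = 15/28
CG = +√(15/28) = +0.731925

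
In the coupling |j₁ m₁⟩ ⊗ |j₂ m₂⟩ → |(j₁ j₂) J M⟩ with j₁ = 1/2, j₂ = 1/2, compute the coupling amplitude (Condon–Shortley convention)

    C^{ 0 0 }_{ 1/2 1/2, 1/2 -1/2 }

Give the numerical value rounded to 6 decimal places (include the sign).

triangle: 1!×0!×0!/2! = 1/2
(j±m)!: 1!×0!×0!×1!×0!×0! = 1
prefactor² = (2J+1)×Δ×N² = 1/2
  k=0: +1/(0!×1!×0!×0!×0!×0!) = 1
Σ = 1  ⇒  CG² = 1/2×1² = 1/2
CG = +√(1/2) = +0.707107

+√(1/2) ≈ +0.707107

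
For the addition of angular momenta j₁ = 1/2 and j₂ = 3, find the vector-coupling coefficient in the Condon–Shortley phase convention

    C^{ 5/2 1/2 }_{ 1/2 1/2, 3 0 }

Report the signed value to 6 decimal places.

+√(3/7) ≈ +0.654654

triangle: 1!*0!*5!/7! = 120/5040
(j±m)!: 1!*0!*3!*3!*3!*2! = 432
prefactor² = (2J+1)*Δ*N² = 432/7
  k=0: +1/(0!*1!*0!*3!*0!*2!) = 1/12
Σ = 1/12  ⇒  CG² = 432/7*1/12² = 3/7
CG = +√(3/7) = +0.654654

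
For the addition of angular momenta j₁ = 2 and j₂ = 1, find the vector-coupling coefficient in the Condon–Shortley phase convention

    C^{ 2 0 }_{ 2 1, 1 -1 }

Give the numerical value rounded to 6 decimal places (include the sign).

j₁+j₂−J=1  J+j₁−j₂=3  J−j₁+j₂=1  j₁+j₂+J+1=6
(j₁±m₁, j₂±m₂, J±M) = (3,1,0,2,2,2)
P² = 2
sum k=0..0:
  [0] +1/2 = 1/2
S = 1/2
C² = P²·S² = 1/2 ; C = +0.707107

+√(1/2) ≈ +0.707107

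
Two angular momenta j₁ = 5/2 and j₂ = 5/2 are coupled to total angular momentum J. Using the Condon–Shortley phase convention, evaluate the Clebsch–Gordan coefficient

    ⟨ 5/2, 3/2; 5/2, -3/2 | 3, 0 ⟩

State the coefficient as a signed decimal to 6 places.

+√(49/180) ≈ +0.521749

√[7·2!3!3!/9! · 4!1!1!4!3!3!] = √(144/5)
  +(−1)^0/∏(0,2,1,1,2,2)! = 1/8  (running 1/8)
  +(−1)^1/∏(1,1,0,0,3,3)! = -1/36  (running 7/72)
⟨..|..⟩ = √(144/5)·(7/72) = +0.521749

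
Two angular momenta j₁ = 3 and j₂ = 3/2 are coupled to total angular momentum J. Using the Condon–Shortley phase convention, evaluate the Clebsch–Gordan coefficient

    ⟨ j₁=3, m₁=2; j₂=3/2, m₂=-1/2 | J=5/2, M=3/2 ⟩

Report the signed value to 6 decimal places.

+√(1/14) ≈ +0.267261

triangle: 2!·4!·1!/8! = 48/40320
(j±m)!: 5!·1!·1!·2!·4!·1! = 5760
prefactor² = (2J+1)·Δ·N² = 288/7
  k=0: +1/(0!·2!·1!·1!·3!·0!) = 1/12
  k=1: −1/(1!·1!·0!·0!·4!·1!) = -1/24
Σ = 1/24  ⇒  CG² = 288/7·1/24² = 1/14
CG = +√(1/14) = +0.267261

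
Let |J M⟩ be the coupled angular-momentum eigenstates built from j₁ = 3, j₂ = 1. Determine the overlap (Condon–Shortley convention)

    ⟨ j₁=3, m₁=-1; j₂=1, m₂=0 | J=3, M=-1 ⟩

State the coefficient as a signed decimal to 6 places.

j₁+j₂−J=1  J+j₁−j₂=5  J−j₁+j₂=1  j₁+j₂+J+1=8
(j₁±m₁, j₂±m₂, J±M) = (2,4,1,1,2,4)
P² = 48
sum k=0..1:
  [0] +1/24 = 1/24
  [1] −1/12 = -1/12
S = -1/24
C² = P²·S² = 1/12 ; C = -0.288675

−√(1/12) ≈ -0.288675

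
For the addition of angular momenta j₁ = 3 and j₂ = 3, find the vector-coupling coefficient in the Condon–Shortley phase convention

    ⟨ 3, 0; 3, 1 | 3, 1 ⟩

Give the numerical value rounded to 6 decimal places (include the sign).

+0.408248  (= +√(1/6))

√[7·3!3!3!/10! · 3!3!4!2!4!2!] = √(864/25)
  +(−1)^1/∏(1,2,2,3,1,0)! = -1/24  (running -1/24)
  +(−1)^2/∏(2,1,1,2,2,1)! = 1/8  (running 1/12)
  +(−1)^3/∏(3,0,0,1,3,2)! = -1/72  (running 5/72)
⟨..|..⟩ = √(864/25)·(5/72) = +0.408248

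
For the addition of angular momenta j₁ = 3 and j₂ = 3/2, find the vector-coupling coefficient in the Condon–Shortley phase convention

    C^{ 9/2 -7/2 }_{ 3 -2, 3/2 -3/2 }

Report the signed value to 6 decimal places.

j₁+j₂−J=0  J+j₁−j₂=6  J−j₁+j₂=3  j₁+j₂+J+1=10
(j₁±m₁, j₂±m₂, J±M) = (1,5,0,3,1,8)
P² = 345600
sum k=0..0:
  [0] +1/720 = 1/720
S = 1/720
C² = P²·S² = 2/3 ; C = +0.816497

+0.816497  (= +√(2/3))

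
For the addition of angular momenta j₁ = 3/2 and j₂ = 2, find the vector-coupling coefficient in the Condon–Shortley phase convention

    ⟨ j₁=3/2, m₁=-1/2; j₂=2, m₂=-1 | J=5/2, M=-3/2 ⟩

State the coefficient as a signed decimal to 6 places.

triangle: 1!*2!*3!/7! = 12/5040
(j±m)!: 1!*2!*1!*3!*1!*4! = 288
prefactor² = (2J+1)*Δ*N² = 144/35
  k=0: +1/(0!*1!*2!*1!*0!*2!) = 1/4
  k=1: −1/(1!*0!*1!*0!*1!*3!) = -1/6
Σ = 1/12  ⇒  CG² = 144/35*1/12² = 1/35
CG = +√(1/35) = +0.169031

+0.169031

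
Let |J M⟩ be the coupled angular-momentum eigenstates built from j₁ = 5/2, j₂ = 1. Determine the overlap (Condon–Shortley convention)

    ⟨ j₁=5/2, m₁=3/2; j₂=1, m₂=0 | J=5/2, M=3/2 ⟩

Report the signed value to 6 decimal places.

√[6·1!4!1!/7! · 4!1!1!1!4!1!] = √(576/35)
  +(−1)^0/∏(0,1,1,1,3,0)! = 1/6  (running 1/6)
  +(−1)^1/∏(1,0,0,0,4,1)! = -1/24  (running 1/8)
⟨..|..⟩ = √(576/35)·(1/8) = +0.507093

+√(9/35) = +0.507093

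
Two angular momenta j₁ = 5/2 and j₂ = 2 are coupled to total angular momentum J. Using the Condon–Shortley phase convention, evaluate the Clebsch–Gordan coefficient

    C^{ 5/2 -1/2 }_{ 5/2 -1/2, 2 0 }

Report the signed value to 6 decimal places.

j₁+j₂−J=2  J+j₁−j₂=3  J−j₁+j₂=2  j₁+j₂+J+1=8
(j₁±m₁, j₂±m₂, J±M) = (2,3,2,2,2,3)
P² = 72/35
sum k=0..2:
  [0] +1/24 = 1/24
  [1] −1/2 = -1/2
  [2] +1/8 = 1/8
S = -1/3
C² = P²·S² = 8/35 ; C = -0.478091

−√(8/35) = -0.478091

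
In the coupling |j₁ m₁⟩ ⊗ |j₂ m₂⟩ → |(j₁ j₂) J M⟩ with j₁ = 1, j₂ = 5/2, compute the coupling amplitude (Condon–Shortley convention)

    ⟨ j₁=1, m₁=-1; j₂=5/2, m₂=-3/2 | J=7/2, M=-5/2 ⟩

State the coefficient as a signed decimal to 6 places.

+√(5/7) ≈ +0.845154

j₁+j₂−J=0  J+j₁−j₂=2  J−j₁+j₂=5  j₁+j₂+J+1=8
(j₁±m₁, j₂±m₂, J±M) = (0,2,1,4,1,6)
P² = 11520/7
sum k=0..0:
  [0] +1/48 = 1/48
S = 1/48
C² = P²·S² = 5/7 ; C = +0.845154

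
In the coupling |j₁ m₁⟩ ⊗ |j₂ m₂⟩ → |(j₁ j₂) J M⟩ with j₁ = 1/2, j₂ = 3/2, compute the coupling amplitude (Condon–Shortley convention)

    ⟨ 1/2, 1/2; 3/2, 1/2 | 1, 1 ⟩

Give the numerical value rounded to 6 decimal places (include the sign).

+0.500000  (= +√(1/4))

triangle: 1!×0!×2!/4! = 2/24
(j±m)!: 1!×0!×2!×1!×2!×0! = 4
prefactor² = (2J+1)×Δ×N² = 1
  k=0: +1/(0!×1!×0!×2!×0!×0!) = 1/2
Σ = 1/2  ⇒  CG² = 1×1/2² = 1/4
CG = +√(1/4) = +0.500000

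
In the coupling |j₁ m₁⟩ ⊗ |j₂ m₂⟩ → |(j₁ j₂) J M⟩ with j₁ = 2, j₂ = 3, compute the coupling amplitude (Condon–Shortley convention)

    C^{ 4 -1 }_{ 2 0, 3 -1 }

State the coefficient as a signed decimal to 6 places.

+√(3/28) = +0.327327

j₁+j₂−J=1  J+j₁−j₂=3  J−j₁+j₂=5  j₁+j₂+J+1=10
(j₁±m₁, j₂±m₂, J±M) = (2,2,2,4,3,5)
P² = 1728/7
sum k=0..1:
  [0] +1/24 = 1/24
  [1] −1/48 = -1/48
S = 1/48
C² = P²·S² = 3/28 ; C = +0.327327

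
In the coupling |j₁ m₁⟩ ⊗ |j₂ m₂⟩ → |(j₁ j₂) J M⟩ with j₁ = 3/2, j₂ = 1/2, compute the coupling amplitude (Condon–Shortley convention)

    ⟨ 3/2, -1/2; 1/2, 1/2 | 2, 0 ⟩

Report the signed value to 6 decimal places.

+√(1/2) = +0.707107

j₁+j₂−J=0  J+j₁−j₂=3  J−j₁+j₂=1  j₁+j₂+J+1=5
(j₁±m₁, j₂±m₂, J±M) = (1,2,1,0,2,2)
P² = 2
sum k=0..0:
  [0] +1/2 = 1/2
S = 1/2
C² = P²·S² = 1/2 ; C = +0.707107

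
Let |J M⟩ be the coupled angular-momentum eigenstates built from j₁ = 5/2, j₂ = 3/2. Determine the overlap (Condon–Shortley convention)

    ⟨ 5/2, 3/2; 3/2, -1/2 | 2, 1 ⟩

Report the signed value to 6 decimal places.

triangle: 2!×3!×1!/7! = 12/5040
(j±m)!: 4!×1!×1!×2!×3!×1! = 288
prefactor² = (2J+1)×Δ×N² = 24/7
  k=0: +1/(0!×2!×1!×1!×2!×0!) = 1/4
  k=1: −1/(1!×1!×0!×0!×3!×1!) = -1/6
Σ = 1/12  ⇒  CG² = 24/7×1/12² = 1/42
CG = +√(1/42) = +0.154303

+0.154303  (= +√(1/42))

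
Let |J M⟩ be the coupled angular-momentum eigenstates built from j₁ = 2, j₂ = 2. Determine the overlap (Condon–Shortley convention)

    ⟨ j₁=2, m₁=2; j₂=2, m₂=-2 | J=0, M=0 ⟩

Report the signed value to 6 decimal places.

+0.447214

triangle: 4!·0!·0!/5! = 24/120
(j±m)!: 4!·0!·0!·4!·0!·0! = 576
prefactor² = (2J+1)·Δ·N² = 576/5
  k=0: +1/(0!·4!·0!·0!·0!·0!) = 1/24
Σ = 1/24  ⇒  CG² = 576/5·1/24² = 1/5
CG = +√(1/5) = +0.447214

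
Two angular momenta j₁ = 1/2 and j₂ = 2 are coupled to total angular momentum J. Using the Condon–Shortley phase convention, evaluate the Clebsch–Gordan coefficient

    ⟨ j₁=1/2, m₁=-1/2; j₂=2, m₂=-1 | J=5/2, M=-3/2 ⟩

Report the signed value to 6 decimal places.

+0.894427

√[6·0!1!4!/6! · 0!1!1!3!1!4!] = √(144/5)
  +(−1)^0/∏(0,0,1,1,0,3)! = 1/6  (running 1/6)
⟨..|..⟩ = √(144/5)·(1/6) = +0.894427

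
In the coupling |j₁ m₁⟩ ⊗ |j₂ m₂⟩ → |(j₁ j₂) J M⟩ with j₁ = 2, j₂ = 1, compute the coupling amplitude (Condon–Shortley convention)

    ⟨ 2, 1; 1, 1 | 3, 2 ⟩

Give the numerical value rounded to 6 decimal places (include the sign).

+0.816497

triangle: 0!*4!*2!/7! = 48/5040
(j±m)!: 3!*1!*2!*0!*5!*1! = 1440
prefactor² = (2J+1)*Δ*N² = 96
  k=0: +1/(0!*0!*1!*2!*3!*0!) = 1/12
Σ = 1/12  ⇒  CG² = 96*1/12² = 2/3
CG = +√(2/3) = +0.816497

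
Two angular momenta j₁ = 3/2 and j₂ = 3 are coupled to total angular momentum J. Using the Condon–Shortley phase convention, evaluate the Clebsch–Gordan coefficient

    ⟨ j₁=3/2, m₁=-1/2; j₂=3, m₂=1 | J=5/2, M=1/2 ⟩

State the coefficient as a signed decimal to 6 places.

triangle: 2!*1!*4!/8! = 48/40320
(j±m)!: 1!*2!*4!*2!*3!*2! = 1152
prefactor² = (2J+1)*Δ*N² = 288/35
  k=1: −1/(1!*1!*1!*3!*0!*1!) = -1/6
  k=2: +1/(2!*0!*0!*2!*1!*2!) = 1/8
Σ = -1/24  ⇒  CG² = 288/35*(-1/24)² = 1/70
CG = −√(1/70) = -0.119523

−√(1/70) ≈ -0.119523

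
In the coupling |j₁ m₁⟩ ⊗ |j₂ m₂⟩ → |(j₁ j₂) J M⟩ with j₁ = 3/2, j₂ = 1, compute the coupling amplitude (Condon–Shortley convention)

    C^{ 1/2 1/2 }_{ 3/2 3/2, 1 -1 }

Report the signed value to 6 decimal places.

triangle: 2!×1!×0!/4! = 2/24
(j±m)!: 3!×0!×0!×2!×1!×0! = 12
prefactor² = (2J+1)×Δ×N² = 2
  k=0: +1/(0!×2!×0!×0!×1!×0!) = 1/2
Σ = 1/2  ⇒  CG² = 2×1/2² = 1/2
CG = +√(1/2) = +0.707107

+√(1/2) ≈ +0.707107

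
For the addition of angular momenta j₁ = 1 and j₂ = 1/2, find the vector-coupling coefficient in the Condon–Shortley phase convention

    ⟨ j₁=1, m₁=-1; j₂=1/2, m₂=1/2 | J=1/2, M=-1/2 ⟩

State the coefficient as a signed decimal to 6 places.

j₁+j₂−J=1  J+j₁−j₂=1  J−j₁+j₂=0  j₁+j₂+J+1=3
(j₁±m₁, j₂±m₂, J±M) = (0,2,1,0,0,1)
P² = 2/3
sum k=1..1:
  [1] −1/1 = -1
S = -1
C² = P²·S² = 2/3 ; C = -0.816497

−√(2/3) ≈ -0.816497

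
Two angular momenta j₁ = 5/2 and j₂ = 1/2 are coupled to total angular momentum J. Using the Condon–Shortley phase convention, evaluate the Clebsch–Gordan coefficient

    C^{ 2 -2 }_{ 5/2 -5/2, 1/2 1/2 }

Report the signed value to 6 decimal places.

√[5·1!4!0!/6! · 0!5!1!0!0!4!] = √(480)
  +(−1)^1/∏(1,0,4,0,0,0)! = -1/24  (running -1/24)
⟨..|..⟩ = √(480)·(-1/24) = -0.912871

−√(5/6) ≈ -0.912871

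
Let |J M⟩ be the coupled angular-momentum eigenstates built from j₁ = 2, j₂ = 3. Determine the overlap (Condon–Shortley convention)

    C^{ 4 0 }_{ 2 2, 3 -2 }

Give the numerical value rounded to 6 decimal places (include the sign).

triangle: 1!·3!·5!/10! = 720/3628800
(j±m)!: 4!·0!·1!·5!·4!·4! = 1658880
prefactor² = (2J+1)·Δ·N² = 20736/7
  k=0: +1/(0!·1!·0!·1!·3!·4!) = 1/144
Σ = 1/144  ⇒  CG² = 20736/7·1/144² = 1/7
CG = +√(1/7) = +0.377964

+0.377964  (= +√(1/7))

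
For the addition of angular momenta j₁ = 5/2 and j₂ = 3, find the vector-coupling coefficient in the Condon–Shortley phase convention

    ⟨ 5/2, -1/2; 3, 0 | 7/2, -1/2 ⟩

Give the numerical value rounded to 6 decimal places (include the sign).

j₁+j₂−J=2  J+j₁−j₂=3  J−j₁+j₂=4  j₁+j₂+J+1=10
(j₁±m₁, j₂±m₂, J±M) = (2,3,3,3,3,4)
P² = 6912/175
sum k=0..2:
  [0] +1/72 = 1/72
  [1] −1/8 = -1/8
  [2] +1/24 = 1/24
S = -5/72
C² = P²·S² = 4/21 ; C = -0.436436

-0.436436  (= −√(4/21))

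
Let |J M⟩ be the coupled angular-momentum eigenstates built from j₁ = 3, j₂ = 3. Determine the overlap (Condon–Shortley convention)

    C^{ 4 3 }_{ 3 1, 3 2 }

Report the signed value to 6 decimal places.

−√(1/11) ≈ -0.301511

j₁+j₂−J=2  J+j₁−j₂=4  J−j₁+j₂=4  j₁+j₂+J+1=11
(j₁±m₁, j₂±m₂, J±M) = (4,2,5,1,7,1)
P² = 82944/11
sum k=1..2:
  [1] −1/144 = -1/144
  [2] +1/288 = 1/288
S = -1/288
C² = P²·S² = 1/11 ; C = -0.301511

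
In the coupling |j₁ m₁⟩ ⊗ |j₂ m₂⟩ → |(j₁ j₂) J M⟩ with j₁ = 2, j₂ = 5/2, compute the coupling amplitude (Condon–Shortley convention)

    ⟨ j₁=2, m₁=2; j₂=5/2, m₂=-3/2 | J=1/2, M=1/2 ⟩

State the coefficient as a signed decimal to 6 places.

√[2·4!0!1!/6! · 4!0!1!4!1!0!] = √(192/5)
  +(−1)^0/∏(0,4,0,1,0,0)! = 1/24  (running 1/24)
⟨..|..⟩ = √(192/5)·(1/24) = +0.258199

+0.258199  (= +√(1/15))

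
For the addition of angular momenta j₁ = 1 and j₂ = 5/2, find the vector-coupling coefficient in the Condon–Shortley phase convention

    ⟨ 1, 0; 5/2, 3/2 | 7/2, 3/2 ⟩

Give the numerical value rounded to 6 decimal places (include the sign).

j₁+j₂−J=0  J+j₁−j₂=2  J−j₁+j₂=5  j₁+j₂+J+1=8
(j₁±m₁, j₂±m₂, J±M) = (1,1,4,1,5,2)
P² = 1920/7
sum k=0..0:
  [0] +1/24 = 1/24
S = 1/24
C² = P²·S² = 10/21 ; C = +0.690066

+0.690066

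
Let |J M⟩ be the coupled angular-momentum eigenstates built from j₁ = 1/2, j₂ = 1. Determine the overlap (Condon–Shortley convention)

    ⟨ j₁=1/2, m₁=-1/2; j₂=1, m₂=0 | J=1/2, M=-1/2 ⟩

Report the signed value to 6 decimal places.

-0.577350

√[2·1!0!1!/3! · 0!1!1!1!0!1!] = √(1/3)
  +(−1)^1/∏(1,0,0,0,0,1)! = -1  (running -1)
⟨..|..⟩ = √(1/3)·(-1) = -0.577350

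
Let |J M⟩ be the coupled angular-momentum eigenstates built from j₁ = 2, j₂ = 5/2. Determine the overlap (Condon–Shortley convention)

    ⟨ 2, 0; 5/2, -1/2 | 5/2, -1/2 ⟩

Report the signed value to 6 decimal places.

-0.478091  (= −√(8/35))

triangle: 2!*2!*3!/8! = 24/40320
(j±m)!: 2!*2!*2!*3!*2!*3! = 576
prefactor² = (2J+1)*Δ*N² = 72/35
  k=0: +1/(0!*2!*2!*2!*0!*1!) = 1/8
  k=1: −1/(1!*1!*1!*1!*1!*2!) = -1/2
  k=2: +1/(2!*0!*0!*0!*2!*3!) = 1/24
Σ = -1/3  ⇒  CG² = 72/35*(-1/3)² = 8/35
CG = −√(8/35) = -0.478091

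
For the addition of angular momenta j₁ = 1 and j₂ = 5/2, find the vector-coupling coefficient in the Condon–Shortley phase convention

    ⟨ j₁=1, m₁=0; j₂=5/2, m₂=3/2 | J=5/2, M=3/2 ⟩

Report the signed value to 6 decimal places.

−√(9/35) ≈ -0.507093

√[6·1!1!4!/7! · 1!1!4!1!4!1!] = √(576/35)
  +(−1)^0/∏(0,1,1,4,0,0)! = 1/24  (running 1/24)
  +(−1)^1/∏(1,0,0,3,1,1)! = -1/6  (running -1/8)
⟨..|..⟩ = √(576/35)·(-1/8) = -0.507093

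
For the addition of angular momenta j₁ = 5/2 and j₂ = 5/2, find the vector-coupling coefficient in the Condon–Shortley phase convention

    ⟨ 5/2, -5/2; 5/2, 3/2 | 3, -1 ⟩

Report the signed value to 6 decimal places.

triangle: 2!·3!·3!/9! = 72/362880
(j±m)!: 0!·5!·4!·1!·2!·4! = 138240
prefactor² = (2J+1)·Δ·N² = 192
  k=2: +1/(2!·0!·3!·2!·0!·1!) = 1/24
Σ = 1/24  ⇒  CG² = 192·1/24² = 1/3
CG = +√(1/3) = +0.577350

+√(1/3) = +0.577350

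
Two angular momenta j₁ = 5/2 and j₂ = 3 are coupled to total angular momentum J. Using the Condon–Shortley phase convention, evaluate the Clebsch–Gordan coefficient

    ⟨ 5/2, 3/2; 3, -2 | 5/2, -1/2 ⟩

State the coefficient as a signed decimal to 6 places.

+0.267261

j₁+j₂−J=3  J+j₁−j₂=2  J−j₁+j₂=3  j₁+j₂+J+1=9
(j₁±m₁, j₂±m₂, J±M) = (4,1,1,5,2,3)
P² = 288/7
sum k=0..1:
  [0] +1/12 = 1/12
  [1] −1/24 = -1/24
S = 1/24
C² = P²·S² = 1/14 ; C = +0.267261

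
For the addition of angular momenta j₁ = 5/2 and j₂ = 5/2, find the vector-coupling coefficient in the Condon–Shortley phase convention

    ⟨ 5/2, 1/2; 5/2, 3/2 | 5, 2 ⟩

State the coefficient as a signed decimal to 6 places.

triangle: 0!*5!*5!/11! = 14400/39916800
(j±m)!: 3!*2!*4!*1!*7!*3! = 8709120
prefactor² = (2J+1)*Δ*N² = 34560
  k=0: +1/(0!*0!*2!*4!*3!*1!) = 1/288
Σ = 1/288  ⇒  CG² = 34560*1/288² = 5/12
CG = +√(5/12) = +0.645497

+√(5/12) ≈ +0.645497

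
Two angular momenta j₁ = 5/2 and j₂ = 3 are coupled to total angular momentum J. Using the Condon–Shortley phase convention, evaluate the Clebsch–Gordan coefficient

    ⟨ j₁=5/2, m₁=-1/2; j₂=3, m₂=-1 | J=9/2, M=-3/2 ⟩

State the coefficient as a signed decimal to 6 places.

√[10·1!4!5!/11! · 2!3!2!4!3!6!] = √(138240/77)
  +(−1)^0/∏(0,1,3,2,1,3)! = 1/72  (running 1/72)
  +(−1)^1/∏(1,0,2,1,2,4)! = -1/96  (running 1/288)
⟨..|..⟩ = √(138240/77)·(1/288) = +0.147122

+0.147122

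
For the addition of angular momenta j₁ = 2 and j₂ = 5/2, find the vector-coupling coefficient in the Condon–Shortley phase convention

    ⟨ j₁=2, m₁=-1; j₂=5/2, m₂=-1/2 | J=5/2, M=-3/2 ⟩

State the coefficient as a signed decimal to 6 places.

j₁+j₂−J=2  J+j₁−j₂=2  J−j₁+j₂=3  j₁+j₂+J+1=8
(j₁±m₁, j₂±m₂, J±M) = (1,3,2,3,1,4)
P² = 216/35
sum k=1..2:
  [1] −1/4 = -1/4
  [2] +1/12 = 1/12
S = -1/6
C² = P²·S² = 6/35 ; C = -0.414039

−√(6/35) = -0.414039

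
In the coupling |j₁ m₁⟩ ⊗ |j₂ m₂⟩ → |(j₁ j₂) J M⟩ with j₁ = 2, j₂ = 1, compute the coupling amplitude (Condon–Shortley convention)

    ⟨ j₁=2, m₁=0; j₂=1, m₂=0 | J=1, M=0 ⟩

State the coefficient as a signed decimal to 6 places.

−√(2/5) = -0.632456

√[3·2!2!0!/5! · 2!2!1!1!1!1!] = √(2/5)
  +(−1)^1/∏(1,1,1,0,1,0)! = -1  (running -1)
⟨..|..⟩ = √(2/5)·(-1) = -0.632456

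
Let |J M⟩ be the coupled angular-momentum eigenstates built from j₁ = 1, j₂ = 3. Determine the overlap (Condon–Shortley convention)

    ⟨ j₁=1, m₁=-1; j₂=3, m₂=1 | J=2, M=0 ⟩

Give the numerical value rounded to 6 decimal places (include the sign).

triangle: 2!·0!·4!/7! = 48/5040
(j±m)!: 0!·2!·4!·2!·2!·2! = 384
prefactor² = (2J+1)·Δ·N² = 128/7
  k=2: +1/(2!·0!·0!·2!·0!·2!) = 1/8
Σ = 1/8  ⇒  CG² = 128/7·1/8² = 2/7
CG = +√(2/7) = +0.534522

+√(2/7) ≈ +0.534522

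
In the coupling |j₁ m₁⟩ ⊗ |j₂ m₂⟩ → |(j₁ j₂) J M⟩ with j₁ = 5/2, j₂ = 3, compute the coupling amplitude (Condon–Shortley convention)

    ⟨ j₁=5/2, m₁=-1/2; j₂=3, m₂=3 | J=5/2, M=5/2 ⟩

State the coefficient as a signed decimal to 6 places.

-0.487950  (= −√(5/21))

triangle: 3!×2!×3!/9! = 72/362880
(j±m)!: 2!×3!×6!×0!×5!×0! = 1036800
prefactor² = (2J+1)×Δ×N² = 8640/7
  k=3: −1/(3!×0!×0!×3!×2!×0!) = -1/72
Σ = -1/72  ⇒  CG² = 8640/7×(-1/72)² = 5/21
CG = −√(5/21) = -0.487950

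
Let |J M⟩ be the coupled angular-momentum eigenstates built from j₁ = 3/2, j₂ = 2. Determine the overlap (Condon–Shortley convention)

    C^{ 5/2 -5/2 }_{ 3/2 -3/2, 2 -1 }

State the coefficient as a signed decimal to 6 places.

triangle: 1!·2!·3!/7! = 12/5040
(j±m)!: 0!·3!·1!·3!·0!·5! = 4320
prefactor² = (2J+1)·Δ·N² = 432/7
  k=1: −1/(1!·0!·2!·0!·0!·3!) = -1/12
Σ = -1/12  ⇒  CG² = 432/7·(-1/12)² = 3/7
CG = −√(3/7) = -0.654654

-0.654654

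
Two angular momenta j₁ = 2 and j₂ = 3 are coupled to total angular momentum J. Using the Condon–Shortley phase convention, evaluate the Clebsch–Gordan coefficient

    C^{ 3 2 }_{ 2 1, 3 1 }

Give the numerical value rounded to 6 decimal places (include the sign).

j₁+j₂−J=2  J+j₁−j₂=2  J−j₁+j₂=4  j₁+j₂+J+1=9
(j₁±m₁, j₂±m₂, J±M) = (3,1,4,2,5,1)
P² = 64
sum k=0..1:
  [0] +1/48 = 1/48
  [1] −1/12 = -1/12
S = -1/16
C² = P²·S² = 1/4 ; C = -0.500000

−√(1/4) ≈ -0.500000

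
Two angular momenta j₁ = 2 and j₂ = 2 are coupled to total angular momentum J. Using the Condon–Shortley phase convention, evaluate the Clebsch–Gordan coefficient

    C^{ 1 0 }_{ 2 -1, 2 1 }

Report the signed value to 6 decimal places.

+√(1/10) = +0.316228

√[3·3!1!1!/6! · 1!3!3!1!1!1!] = √(9/10)
  +(−1)^2/∏(2,1,1,1,0,0)! = 1/2  (running 1/2)
  +(−1)^3/∏(3,0,0,0,1,1)! = -1/6  (running 1/3)
⟨..|..⟩ = √(9/10)·(1/3) = +0.316228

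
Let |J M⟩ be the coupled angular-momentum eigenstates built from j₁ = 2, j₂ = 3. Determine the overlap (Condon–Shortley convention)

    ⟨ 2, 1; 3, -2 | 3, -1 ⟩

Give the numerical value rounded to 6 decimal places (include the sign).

triangle: 2!*2!*4!/9! = 96/362880
(j±m)!: 3!*1!*1!*5!*2!*4! = 34560
prefactor² = (2J+1)*Δ*N² = 64
  k=0: +1/(0!*2!*1!*1!*1!*3!) = 1/12
  k=1: −1/(1!*1!*0!*0!*2!*4!) = -1/48
Σ = 1/16  ⇒  CG² = 64*1/16² = 1/4
CG = +√(1/4) = +0.500000

+0.500000  (= +√(1/4))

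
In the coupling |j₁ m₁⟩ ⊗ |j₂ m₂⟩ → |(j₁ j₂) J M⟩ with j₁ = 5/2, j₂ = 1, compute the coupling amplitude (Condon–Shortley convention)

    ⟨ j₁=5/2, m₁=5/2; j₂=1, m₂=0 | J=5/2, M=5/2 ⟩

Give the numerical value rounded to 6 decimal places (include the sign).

+0.845154

j₁+j₂−J=1  J+j₁−j₂=4  J−j₁+j₂=1  j₁+j₂+J+1=7
(j₁±m₁, j₂±m₂, J±M) = (5,0,1,1,5,0)
P² = 2880/7
sum k=0..0:
  [0] +1/24 = 1/24
S = 1/24
C² = P²·S² = 5/7 ; C = +0.845154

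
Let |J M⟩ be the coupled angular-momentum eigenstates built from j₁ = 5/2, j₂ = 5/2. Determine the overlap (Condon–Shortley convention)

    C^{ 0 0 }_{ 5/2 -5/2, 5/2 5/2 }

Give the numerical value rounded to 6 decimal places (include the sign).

−√(1/6) = -0.408248

j₁+j₂−J=5  J+j₁−j₂=0  J−j₁+j₂=0  j₁+j₂+J+1=6
(j₁±m₁, j₂±m₂, J±M) = (0,5,5,0,0,0)
P² = 2400
sum k=5..5:
  [5] −1/120 = -1/120
S = -1/120
C² = P²·S² = 1/6 ; C = -0.408248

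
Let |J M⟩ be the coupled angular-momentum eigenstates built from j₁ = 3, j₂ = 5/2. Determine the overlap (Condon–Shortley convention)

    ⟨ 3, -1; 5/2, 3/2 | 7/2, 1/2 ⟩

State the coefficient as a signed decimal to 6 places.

+√(8/63) = +0.356348

j₁+j₂−J=2  J+j₁−j₂=4  J−j₁+j₂=3  j₁+j₂+J+1=10
(j₁±m₁, j₂±m₂, J±M) = (2,4,4,1,4,3)
P² = 18432/175
sum k=1..2:
  [1] −1/36 = -1/36
  [2] +1/16 = 1/16
S = 5/144
C² = P²·S² = 8/63 ; C = +0.356348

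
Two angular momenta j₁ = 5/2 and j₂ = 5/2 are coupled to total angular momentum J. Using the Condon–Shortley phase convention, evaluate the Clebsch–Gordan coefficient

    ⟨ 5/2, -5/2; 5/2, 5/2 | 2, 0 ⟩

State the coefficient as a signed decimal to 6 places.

√[5·3!2!2!/8! · 0!5!5!0!2!2!] = √(1200/7)
  +(−1)^3/∏(3,0,2,2,0,0)! = -1/24  (running -1/24)
⟨..|..⟩ = √(1200/7)·(-1/24) = -0.545545

−√(25/84) = -0.545545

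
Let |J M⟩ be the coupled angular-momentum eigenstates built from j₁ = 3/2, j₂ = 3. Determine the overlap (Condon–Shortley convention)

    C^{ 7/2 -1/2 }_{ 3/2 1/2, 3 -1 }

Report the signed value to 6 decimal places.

j₁+j₂−J=1  J+j₁−j₂=2  J−j₁+j₂=5  j₁+j₂+J+1=9
(j₁±m₁, j₂±m₂, J±M) = (2,1,2,4,3,4)
P² = 512/7
sum k=0..1:
  [0] +1/12 = 1/12
  [1] −1/48 = -1/48
S = 1/16
C² = P²·S² = 2/7 ; C = +0.534522

+0.534522  (= +√(2/7))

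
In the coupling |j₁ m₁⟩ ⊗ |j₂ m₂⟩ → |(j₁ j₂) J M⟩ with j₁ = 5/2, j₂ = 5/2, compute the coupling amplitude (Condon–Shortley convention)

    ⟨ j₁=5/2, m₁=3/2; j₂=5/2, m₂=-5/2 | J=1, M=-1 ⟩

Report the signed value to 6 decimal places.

+√(1/7) ≈ +0.377964

√[3·4!1!1!/7! · 4!1!0!5!0!2!] = √(576/7)
  +(−1)^0/∏(0,4,1,0,0,1)! = 1/24  (running 1/24)
⟨..|..⟩ = √(576/7)·(1/24) = +0.377964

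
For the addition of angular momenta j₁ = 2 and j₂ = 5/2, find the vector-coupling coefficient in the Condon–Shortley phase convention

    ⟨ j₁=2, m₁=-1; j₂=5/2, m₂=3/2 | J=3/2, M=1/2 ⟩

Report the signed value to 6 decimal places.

triangle: 3!×1!×2!/7! = 12/5040
(j±m)!: 1!×3!×4!×1!×2!×1! = 288
prefactor² = (2J+1)×Δ×N² = 96/35
  k=2: +1/(2!×1!×1!×2!×0!×0!) = 1/4
  k=3: −1/(3!×0!×0!×1!×1!×1!) = -1/6
Σ = 1/12  ⇒  CG² = 96/35×1/12² = 2/105
CG = +√(2/105) = +0.138013

+0.138013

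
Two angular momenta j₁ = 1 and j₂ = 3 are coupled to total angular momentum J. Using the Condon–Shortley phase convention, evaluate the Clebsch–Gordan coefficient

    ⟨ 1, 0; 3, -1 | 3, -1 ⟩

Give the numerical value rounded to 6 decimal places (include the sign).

+√(1/12) ≈ +0.288675

triangle: 1!×1!×5!/8! = 120/40320
(j±m)!: 1!×1!×2!×4!×2!×4! = 2304
prefactor² = (2J+1)×Δ×N² = 48
  k=0: +1/(0!×1!×1!×2!×0!×3!) = 1/12
  k=1: −1/(1!×0!×0!×1!×1!×4!) = -1/24
Σ = 1/24  ⇒  CG² = 48×1/24² = 1/12
CG = +√(1/12) = +0.288675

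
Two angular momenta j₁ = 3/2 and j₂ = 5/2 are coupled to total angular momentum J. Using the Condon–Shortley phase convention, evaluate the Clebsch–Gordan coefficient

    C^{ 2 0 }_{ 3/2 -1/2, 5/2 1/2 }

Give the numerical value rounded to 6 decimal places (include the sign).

j₁+j₂−J=2  J+j₁−j₂=1  J−j₁+j₂=3  j₁+j₂+J+1=7
(j₁±m₁, j₂±m₂, J±M) = (1,2,3,2,2,2)
P² = 8/7
sum k=1..2:
  [1] −1/2 = -1/2
  [2] +1/4 = 1/4
S = -1/4
C² = P²·S² = 1/14 ; C = -0.267261

-0.267261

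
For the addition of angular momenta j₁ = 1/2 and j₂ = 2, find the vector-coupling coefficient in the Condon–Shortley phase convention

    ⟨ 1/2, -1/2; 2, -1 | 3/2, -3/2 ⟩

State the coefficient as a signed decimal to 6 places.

triangle: 1!·0!·3!/5! = 6/120
(j±m)!: 0!·1!·1!·3!·0!·3! = 36
prefactor² = (2J+1)·Δ·N² = 36/5
  k=1: −1/(1!·0!·0!·0!·0!·3!) = -1/6
Σ = -1/6  ⇒  CG² = 36/5·(-1/6)² = 1/5
CG = −√(1/5) = -0.447214

-0.447214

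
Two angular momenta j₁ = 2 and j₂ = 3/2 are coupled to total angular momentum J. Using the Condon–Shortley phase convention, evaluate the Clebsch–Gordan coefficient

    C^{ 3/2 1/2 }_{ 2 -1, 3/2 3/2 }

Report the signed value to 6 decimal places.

+√(2/5) = +0.632456

j₁+j₂−J=2  J+j₁−j₂=2  J−j₁+j₂=1  j₁+j₂+J+1=6
(j₁±m₁, j₂±m₂, J±M) = (1,3,3,0,2,1)
P² = 8/5
sum k=2..2:
  [2] +1/2 = 1/2
S = 1/2
C² = P²·S² = 2/5 ; C = +0.632456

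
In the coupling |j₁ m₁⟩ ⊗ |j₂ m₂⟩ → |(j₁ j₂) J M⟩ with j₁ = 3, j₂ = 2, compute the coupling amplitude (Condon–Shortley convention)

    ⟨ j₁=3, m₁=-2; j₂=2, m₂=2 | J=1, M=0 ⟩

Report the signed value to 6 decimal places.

triangle: 4!·2!·0!/7! = 48/5040
(j±m)!: 1!·5!·4!·0!·1!·1! = 2880
prefactor² = (2J+1)·Δ·N² = 576/7
  k=4: +1/(4!·0!·1!·0!·1!·0!) = 1/24
Σ = 1/24  ⇒  CG² = 576/7·1/24² = 1/7
CG = +√(1/7) = +0.377964

+√(1/7) ≈ +0.377964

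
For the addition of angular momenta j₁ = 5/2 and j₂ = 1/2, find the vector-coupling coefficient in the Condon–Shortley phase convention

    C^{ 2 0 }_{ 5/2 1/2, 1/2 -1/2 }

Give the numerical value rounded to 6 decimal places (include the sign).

triangle: 1!×4!×0!/6! = 24/720
(j±m)!: 3!×2!×0!×1!×2!×2! = 48
prefactor² = (2J+1)×Δ×N² = 8
  k=0: +1/(0!×1!×2!×0!×2!×0!) = 1/4
Σ = 1/4  ⇒  CG² = 8×1/4² = 1/2
CG = +√(1/2) = +0.707107

+√(1/2) = +0.707107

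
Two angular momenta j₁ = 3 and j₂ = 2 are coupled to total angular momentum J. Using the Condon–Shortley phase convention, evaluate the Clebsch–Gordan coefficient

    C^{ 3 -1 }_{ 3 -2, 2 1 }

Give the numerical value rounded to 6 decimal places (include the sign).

j₁+j₂−J=2  J+j₁−j₂=4  J−j₁+j₂=2  j₁+j₂+J+1=9
(j₁±m₁, j₂±m₂, J±M) = (1,5,3,1,2,4)
P² = 64
sum k=1..2:
  [1] −1/48 = -1/48
  [2] +1/12 = 1/12
S = 1/16
C² = P²·S² = 1/4 ; C = +0.500000

+0.500000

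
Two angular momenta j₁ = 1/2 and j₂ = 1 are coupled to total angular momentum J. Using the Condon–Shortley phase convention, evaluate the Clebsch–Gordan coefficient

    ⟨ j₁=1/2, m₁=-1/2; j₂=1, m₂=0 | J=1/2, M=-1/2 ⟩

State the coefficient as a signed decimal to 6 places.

−√(1/3) = -0.577350

triangle: 1!·0!·1!/3! = 1/6
(j±m)!: 0!·1!·1!·1!·0!·1! = 1
prefactor² = (2J+1)·Δ·N² = 1/3
  k=1: −1/(1!·0!·0!·0!·0!·1!) = -1
Σ = -1  ⇒  CG² = 1/3·(-1)² = 1/3
CG = −√(1/3) = -0.577350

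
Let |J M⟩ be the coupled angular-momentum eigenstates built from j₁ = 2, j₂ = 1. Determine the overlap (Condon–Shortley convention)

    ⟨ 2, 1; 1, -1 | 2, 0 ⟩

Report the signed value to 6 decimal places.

√[5·1!3!1!/6! · 3!1!0!2!2!2!] = √(2)
  +(−1)^0/∏(0,1,1,0,2,1)! = 1/2  (running 1/2)
⟨..|..⟩ = √(2)·(1/2) = +0.707107

+√(1/2) = +0.707107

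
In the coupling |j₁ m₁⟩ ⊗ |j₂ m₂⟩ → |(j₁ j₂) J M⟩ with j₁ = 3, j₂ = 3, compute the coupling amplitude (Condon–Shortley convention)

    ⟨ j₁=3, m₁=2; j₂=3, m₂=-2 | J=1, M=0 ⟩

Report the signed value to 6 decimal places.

√[3·5!1!1!/8! · 5!1!1!5!1!1!] = √(900/7)
  +(−1)^0/∏(0,5,1,1,0,0)! = 1/120  (running 1/120)
  +(−1)^1/∏(1,4,0,0,1,1)! = -1/24  (running -1/30)
⟨..|..⟩ = √(900/7)·(-1/30) = -0.377964

−√(1/7) ≈ -0.377964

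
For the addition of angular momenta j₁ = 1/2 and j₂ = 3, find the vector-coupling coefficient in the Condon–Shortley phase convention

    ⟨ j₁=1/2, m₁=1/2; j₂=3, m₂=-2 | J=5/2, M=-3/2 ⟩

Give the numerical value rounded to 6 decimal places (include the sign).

√[6·1!0!5!/7! · 1!0!1!5!1!4!] = √(2880/7)
  +(−1)^0/∏(0,1,0,1,0,4)! = 1/24  (running 1/24)
⟨..|..⟩ = √(2880/7)·(1/24) = +0.845154

+√(5/7) = +0.845154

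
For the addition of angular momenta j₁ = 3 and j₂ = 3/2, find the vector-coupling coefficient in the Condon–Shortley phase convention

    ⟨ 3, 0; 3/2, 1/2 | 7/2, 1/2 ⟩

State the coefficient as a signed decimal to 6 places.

triangle: 1!·5!·2!/9! = 240/362880
(j±m)!: 3!·3!·2!·1!·4!·3! = 10368
prefactor² = (2J+1)·Δ·N² = 384/7
  k=0: +1/(0!·1!·3!·2!·2!·0!) = 1/24
  k=1: −1/(1!·0!·2!·1!·3!·1!) = -1/12
Σ = -1/24  ⇒  CG² = 384/7·(-1/24)² = 2/21
CG = −√(2/21) = -0.308607

−√(2/21) ≈ -0.308607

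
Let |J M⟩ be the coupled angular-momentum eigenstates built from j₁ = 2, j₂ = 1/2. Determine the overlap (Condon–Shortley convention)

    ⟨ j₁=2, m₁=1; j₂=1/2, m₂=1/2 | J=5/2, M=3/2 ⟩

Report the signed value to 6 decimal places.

triangle: 0!*4!*1!/6! = 24/720
(j±m)!: 3!*1!*1!*0!*4!*1! = 144
prefactor² = (2J+1)*Δ*N² = 144/5
  k=0: +1/(0!*0!*1!*1!*3!*0!) = 1/6
Σ = 1/6  ⇒  CG² = 144/5*1/6² = 4/5
CG = +√(4/5) = +0.894427

+0.894427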